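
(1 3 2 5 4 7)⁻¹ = (1 7 4 5 2 3)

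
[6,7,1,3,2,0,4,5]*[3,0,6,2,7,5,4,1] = [4,1,0,2,6,3,7,5]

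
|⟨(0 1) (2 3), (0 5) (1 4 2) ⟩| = 720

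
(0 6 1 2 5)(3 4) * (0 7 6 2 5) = (0 2)(1 5 7 6)(3 4)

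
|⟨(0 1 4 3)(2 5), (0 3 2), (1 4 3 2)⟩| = 720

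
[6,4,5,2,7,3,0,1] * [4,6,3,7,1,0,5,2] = [5,1,0,3,2,7,4,6]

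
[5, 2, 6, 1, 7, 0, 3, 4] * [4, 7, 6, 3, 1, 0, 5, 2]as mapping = [0→0, 1→6, 2→5, 3→7, 4→2, 5→4, 6→3, 7→1]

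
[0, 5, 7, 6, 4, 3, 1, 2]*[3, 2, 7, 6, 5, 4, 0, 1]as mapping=[0→3, 1→4, 2→1, 3→0, 4→5, 5→6, 6→2, 7→7]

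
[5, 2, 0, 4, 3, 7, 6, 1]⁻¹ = [2, 7, 1, 4, 3, 0, 6, 5]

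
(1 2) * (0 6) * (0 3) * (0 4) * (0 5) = (0 6 3 4 5)(1 2)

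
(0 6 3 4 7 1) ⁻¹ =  (0 1 7 4 3 6) 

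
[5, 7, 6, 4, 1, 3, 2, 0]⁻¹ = [7, 4, 6, 5, 3, 0, 2, 1]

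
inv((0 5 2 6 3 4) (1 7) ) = (0 4 3 6 2 5) (1 7) 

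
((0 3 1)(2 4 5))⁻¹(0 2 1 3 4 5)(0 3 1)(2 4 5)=(0 1 5 2 3 4)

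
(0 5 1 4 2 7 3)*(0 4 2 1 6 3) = (0 5 6 3 4 1 2 7)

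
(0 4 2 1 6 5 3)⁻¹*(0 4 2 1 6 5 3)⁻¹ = (0 5 1 4 3 6 2)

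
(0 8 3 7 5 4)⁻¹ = (0 4 5 7 3 8)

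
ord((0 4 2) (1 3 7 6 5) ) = 15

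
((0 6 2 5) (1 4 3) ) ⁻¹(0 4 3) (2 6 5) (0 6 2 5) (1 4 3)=(0 5 2) (1 6 3) 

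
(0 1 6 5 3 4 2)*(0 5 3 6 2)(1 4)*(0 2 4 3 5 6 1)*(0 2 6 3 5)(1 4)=(0 5 4 6)(2 3)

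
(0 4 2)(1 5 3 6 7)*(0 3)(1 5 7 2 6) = (0 4 6 2 3 1 7 5)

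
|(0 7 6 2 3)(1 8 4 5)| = 20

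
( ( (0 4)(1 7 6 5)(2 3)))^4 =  ()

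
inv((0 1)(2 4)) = (0 1)(2 4)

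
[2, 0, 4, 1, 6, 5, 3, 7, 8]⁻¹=[1, 3, 0, 6, 2, 5, 4, 7, 8]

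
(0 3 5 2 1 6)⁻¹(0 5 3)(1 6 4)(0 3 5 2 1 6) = (0 4 6)(2 5 3)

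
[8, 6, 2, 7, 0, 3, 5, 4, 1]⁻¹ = [4, 8, 2, 5, 7, 6, 1, 3, 0]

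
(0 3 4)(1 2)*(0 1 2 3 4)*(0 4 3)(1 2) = (0 3 4 2 1)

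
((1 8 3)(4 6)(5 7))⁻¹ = (1 3 8)(4 6)(5 7)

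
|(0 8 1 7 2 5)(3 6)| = 6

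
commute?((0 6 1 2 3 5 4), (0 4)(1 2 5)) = no:(0 6 1 2 3 5 4)*(0 4)(1 2 5) = (0 6 2 3 1 5), (0 4)(1 2 5)*(0 6 1 2 3 5 4) = (1 3 5 2 4 6)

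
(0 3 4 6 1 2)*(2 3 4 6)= (0 4 2)(1 3 6)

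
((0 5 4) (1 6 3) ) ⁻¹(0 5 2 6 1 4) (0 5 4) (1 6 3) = (0 5 4 2 3 6) 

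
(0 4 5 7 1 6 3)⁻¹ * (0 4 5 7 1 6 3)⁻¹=(0 6 7 4 3 1 5)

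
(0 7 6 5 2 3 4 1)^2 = (0 6 2 4)(1 7 5 3)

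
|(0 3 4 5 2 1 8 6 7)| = 9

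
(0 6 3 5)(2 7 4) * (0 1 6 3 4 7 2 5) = (0 3)(1 6 4 5)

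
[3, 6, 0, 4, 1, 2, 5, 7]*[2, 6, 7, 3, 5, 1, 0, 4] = [3, 0, 2, 5, 6, 7, 1, 4]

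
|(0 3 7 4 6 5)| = 6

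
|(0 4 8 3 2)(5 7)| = 10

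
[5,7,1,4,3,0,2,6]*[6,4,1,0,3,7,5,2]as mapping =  [0→7,1→2,2→4,3→3,4→0,5→6,6→1,7→5]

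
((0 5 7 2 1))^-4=(0 5 7 2 1)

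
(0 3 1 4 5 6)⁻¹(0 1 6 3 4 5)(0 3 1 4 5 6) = (0 1 5 6 3 4)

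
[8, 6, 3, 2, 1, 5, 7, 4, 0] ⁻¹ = [8, 4, 3, 2, 7, 5, 1, 6, 0] 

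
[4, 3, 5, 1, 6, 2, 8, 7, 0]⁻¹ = [8, 3, 5, 1, 0, 2, 4, 7, 6]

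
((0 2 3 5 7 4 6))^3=(0 5 6 3 4 2 7)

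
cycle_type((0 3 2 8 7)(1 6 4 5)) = 4.5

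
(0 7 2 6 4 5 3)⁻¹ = (0 3 5 4 6 2 7)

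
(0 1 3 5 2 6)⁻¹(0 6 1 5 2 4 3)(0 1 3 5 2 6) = (0 3 2 6 4 5 1)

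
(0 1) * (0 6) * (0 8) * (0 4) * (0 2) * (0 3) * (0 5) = (0 1 6 8 4 2 3 5) 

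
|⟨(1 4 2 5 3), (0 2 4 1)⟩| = 120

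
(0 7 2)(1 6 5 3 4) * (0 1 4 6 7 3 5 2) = (0 3 6 2 1 7)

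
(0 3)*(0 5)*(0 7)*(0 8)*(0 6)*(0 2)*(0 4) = (0 3 5 7 8 6 2 4)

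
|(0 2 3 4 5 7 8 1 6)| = 9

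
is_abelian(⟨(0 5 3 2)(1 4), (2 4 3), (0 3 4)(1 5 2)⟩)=no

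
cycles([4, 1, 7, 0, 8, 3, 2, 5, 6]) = (0 4 8 6 2 7 5 3)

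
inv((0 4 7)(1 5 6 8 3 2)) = (0 7 4)(1 2 3 8 6 5)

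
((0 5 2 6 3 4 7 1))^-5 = (0 6 7 5 3 1 2 4)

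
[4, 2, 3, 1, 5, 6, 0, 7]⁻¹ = [6, 3, 1, 2, 0, 4, 5, 7]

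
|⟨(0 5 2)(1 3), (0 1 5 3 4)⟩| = 720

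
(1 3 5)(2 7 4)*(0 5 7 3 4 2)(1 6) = (0 5 6 1 4)(2 3 7)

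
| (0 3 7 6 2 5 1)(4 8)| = 14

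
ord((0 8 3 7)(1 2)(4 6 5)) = 12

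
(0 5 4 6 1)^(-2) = (0 6 5 1 4)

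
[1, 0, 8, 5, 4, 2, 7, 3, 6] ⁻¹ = [1, 0, 5, 7, 4, 3, 8, 6, 2] 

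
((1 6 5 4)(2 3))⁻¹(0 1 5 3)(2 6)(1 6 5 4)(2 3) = (0 6 4 2)(3 5)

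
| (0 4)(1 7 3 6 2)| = 10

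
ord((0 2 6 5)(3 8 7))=12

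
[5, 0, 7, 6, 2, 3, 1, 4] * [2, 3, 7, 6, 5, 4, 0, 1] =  [4, 2, 1, 0, 7, 6, 3, 5]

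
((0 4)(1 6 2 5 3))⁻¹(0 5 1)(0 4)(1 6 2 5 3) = (3 6 4)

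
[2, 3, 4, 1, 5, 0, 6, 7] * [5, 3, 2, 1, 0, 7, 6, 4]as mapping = [0→2, 1→1, 2→0, 3→3, 4→7, 5→5, 6→6, 7→4]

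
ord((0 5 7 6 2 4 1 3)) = 8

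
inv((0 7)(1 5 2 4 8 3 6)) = (0 7)(1 6 3 8 4 2 5)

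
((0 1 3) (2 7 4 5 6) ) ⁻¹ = (0 3 1) (2 6 5 4 7) 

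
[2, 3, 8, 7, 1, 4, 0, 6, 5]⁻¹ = [6, 4, 0, 1, 5, 8, 7, 3, 2]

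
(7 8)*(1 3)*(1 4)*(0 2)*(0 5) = (0 2 5) (1 3 4) (7 8) 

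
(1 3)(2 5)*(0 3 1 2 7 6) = (0 3 2 5 7 6)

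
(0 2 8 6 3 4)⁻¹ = (0 4 3 6 8 2)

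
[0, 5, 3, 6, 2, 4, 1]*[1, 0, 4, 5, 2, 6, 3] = [1, 6, 5, 3, 4, 2, 0]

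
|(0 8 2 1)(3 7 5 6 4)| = 20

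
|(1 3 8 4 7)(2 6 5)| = 15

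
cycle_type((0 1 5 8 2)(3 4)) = 2.5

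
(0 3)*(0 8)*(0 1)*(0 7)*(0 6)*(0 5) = (0 3 8 1 7 6 5) 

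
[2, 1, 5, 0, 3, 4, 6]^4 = [3, 1, 0, 4, 5, 2, 6]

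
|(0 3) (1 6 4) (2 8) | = 6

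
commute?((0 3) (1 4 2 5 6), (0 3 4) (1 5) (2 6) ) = no:(0 3) (1 4 2 5 6)*(0 3 4) (1 5) (2 6) = (0 4 6 5 2 1), (0 3 4) (1 5) (2 6)*(0 3) (1 4 2 5 6) = (1 6 5 4 3 2) 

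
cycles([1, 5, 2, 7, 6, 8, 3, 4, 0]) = (0 1 5 8) (3 7 4 6) 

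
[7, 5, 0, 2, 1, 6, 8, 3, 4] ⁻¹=[2, 4, 3, 7, 8, 1, 5, 0, 6] 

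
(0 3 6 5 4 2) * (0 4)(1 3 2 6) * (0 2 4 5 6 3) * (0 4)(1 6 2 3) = (1 4)(2 5 3 6)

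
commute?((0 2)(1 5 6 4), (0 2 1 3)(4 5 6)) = no:(0 2)(1 5 6 4)*(0 2 1 3)(4 5 6) = (0 1 6 5 4 3), (0 2 1 3)(4 5 6)*(0 2)(1 5 6 4) = (1 3 2 5 4 6)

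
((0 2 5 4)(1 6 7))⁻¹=(0 4 5 2)(1 7 6)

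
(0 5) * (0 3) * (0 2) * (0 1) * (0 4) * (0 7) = (0 5 3 2 1 4 7)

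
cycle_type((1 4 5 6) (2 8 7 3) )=4^2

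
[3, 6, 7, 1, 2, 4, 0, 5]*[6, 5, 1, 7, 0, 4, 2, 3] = [7, 2, 3, 5, 1, 0, 6, 4]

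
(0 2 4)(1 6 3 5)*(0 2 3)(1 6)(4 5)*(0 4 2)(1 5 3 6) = (0 6 4)(1 5)(2 3)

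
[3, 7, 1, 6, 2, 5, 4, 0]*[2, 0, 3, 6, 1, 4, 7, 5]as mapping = [0→6, 1→5, 2→0, 3→7, 4→3, 5→4, 6→1, 7→2]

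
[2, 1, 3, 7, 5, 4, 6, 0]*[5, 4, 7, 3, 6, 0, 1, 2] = [7, 4, 3, 2, 0, 6, 1, 5]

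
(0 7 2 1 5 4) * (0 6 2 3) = (0 7 3)(1 5 4 6 2)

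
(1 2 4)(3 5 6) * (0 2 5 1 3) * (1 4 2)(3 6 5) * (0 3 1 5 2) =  (0 5 2)(3 4 6)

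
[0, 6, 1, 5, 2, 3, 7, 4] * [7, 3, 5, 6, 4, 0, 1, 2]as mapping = [0→7, 1→1, 2→3, 3→0, 4→5, 5→6, 6→2, 7→4]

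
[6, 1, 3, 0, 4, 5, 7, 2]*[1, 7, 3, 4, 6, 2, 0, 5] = [0, 7, 4, 1, 6, 2, 5, 3]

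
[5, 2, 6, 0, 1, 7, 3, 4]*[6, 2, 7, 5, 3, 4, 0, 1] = [4, 7, 0, 6, 2, 1, 5, 3]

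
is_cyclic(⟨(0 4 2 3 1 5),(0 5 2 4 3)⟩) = no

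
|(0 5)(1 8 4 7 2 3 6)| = 14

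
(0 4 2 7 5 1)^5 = (0 1 5 7 2 4)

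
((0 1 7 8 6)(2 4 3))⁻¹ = (0 6 8 7 1)(2 3 4)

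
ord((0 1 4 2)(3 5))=4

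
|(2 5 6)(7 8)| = 6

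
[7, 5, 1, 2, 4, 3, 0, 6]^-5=[7, 2, 3, 5, 4, 1, 0, 6]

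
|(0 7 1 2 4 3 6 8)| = 8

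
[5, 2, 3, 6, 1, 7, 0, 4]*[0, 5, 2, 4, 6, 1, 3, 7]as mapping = [0→1, 1→2, 2→4, 3→3, 4→5, 5→7, 6→0, 7→6]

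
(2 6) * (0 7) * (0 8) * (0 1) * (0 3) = (0 7 8 1 3)(2 6)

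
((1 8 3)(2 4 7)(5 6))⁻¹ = (1 3 8)(2 7 4)(5 6)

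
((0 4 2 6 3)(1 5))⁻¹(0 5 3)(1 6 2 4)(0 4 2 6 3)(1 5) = (0 4 1)(2 5 3 6)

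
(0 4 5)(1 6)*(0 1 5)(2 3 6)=(0 4)(1 2 3 6 5)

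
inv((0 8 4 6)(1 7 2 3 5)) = (0 6 4 8)(1 5 3 2 7)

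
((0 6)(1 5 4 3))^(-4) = ()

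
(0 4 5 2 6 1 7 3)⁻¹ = (0 3 7 1 6 2 5 4)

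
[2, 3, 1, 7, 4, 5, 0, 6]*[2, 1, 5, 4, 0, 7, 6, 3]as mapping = [0→5, 1→4, 2→1, 3→3, 4→0, 5→7, 6→2, 7→6]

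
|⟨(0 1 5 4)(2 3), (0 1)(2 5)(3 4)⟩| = 72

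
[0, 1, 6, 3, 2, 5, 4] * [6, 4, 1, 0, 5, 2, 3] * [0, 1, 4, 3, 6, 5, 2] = [2, 6, 3, 0, 1, 4, 5]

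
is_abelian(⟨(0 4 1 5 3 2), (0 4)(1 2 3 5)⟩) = no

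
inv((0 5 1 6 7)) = (0 7 6 1 5)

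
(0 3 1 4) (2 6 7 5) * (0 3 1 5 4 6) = (0 1 6 7 4 3 5 2) 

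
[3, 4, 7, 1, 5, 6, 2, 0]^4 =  [5, 2, 1, 6, 7, 0, 3, 4]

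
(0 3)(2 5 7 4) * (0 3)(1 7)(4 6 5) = (1 7 6 5)(2 4)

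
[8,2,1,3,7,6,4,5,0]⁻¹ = [8,2,1,3,6,7,5,4,0]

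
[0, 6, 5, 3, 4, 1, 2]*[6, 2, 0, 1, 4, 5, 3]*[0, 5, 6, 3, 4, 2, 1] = [1, 3, 2, 5, 4, 6, 0]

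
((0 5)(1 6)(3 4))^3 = (0 5)(1 6)(3 4)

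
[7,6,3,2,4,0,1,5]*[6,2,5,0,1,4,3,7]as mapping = [0→7,1→3,2→0,3→5,4→1,5→6,6→2,7→4]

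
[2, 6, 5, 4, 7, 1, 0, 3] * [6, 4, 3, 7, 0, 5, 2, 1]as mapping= [0→3, 1→2, 2→5, 3→0, 4→1, 5→4, 6→6, 7→7]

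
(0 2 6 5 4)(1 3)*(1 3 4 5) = (0 2 6 1 4)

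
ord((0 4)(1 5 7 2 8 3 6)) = 14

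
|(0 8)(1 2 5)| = 6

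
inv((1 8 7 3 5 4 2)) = (1 2 4 5 3 7 8)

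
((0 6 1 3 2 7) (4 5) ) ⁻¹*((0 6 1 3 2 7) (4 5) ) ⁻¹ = (0 2 1) (3 6 7) 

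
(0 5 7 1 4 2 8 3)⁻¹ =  (0 3 8 2 4 1 7 5)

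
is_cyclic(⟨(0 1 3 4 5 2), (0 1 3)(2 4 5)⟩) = no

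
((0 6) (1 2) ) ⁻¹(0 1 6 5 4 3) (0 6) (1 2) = (0 5 4 3 6 2) 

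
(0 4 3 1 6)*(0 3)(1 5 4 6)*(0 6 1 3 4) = (0 1 3 5)(4 6)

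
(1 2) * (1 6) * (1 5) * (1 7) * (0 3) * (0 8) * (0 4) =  (0 3 8 4)(1 2 6 5 7)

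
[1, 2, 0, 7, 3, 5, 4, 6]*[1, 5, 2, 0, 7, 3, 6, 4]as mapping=[0→5, 1→2, 2→1, 3→4, 4→0, 5→3, 6→7, 7→6]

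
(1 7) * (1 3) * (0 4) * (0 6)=(0 4 6)(1 7 3)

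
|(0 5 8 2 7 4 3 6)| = 8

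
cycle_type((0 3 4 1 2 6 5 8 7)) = 9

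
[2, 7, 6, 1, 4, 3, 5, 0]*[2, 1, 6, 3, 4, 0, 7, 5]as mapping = [0→6, 1→5, 2→7, 3→1, 4→4, 5→3, 6→0, 7→2]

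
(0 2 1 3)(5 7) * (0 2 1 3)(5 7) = (0 1)(2 3)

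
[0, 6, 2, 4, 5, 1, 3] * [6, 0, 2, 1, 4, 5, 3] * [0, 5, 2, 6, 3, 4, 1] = [1, 6, 2, 3, 4, 0, 5]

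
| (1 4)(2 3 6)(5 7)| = 6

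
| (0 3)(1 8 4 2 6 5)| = 6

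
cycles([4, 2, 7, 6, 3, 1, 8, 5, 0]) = (0 4 3 6 8)(1 2 7 5)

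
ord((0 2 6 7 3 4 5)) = 7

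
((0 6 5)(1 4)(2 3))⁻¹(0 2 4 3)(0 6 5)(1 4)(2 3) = (1 2 6 3)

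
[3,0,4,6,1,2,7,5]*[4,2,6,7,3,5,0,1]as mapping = [0→7,1→4,2→3,3→0,4→2,5→6,6→1,7→5]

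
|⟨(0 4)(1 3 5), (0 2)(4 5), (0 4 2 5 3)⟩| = 720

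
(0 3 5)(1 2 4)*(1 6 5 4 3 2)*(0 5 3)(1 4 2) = (0 1 4 6 3 2)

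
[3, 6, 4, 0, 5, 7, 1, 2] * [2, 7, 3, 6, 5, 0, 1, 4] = [6, 1, 5, 2, 0, 4, 7, 3]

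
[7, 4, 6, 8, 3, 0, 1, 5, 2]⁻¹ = [5, 6, 8, 4, 1, 7, 2, 0, 3]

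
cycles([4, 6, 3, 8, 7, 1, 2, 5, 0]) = (0 4 7 5 1 6 2 3 8)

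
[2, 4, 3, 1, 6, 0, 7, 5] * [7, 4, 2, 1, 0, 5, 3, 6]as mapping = [0→2, 1→0, 2→1, 3→4, 4→3, 5→7, 6→6, 7→5]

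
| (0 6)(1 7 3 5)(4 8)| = 4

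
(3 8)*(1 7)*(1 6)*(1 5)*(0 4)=(0 4)(1 7 6 5)(3 8)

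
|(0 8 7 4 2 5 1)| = 7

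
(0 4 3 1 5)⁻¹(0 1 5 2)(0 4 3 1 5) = (0 2 4 5)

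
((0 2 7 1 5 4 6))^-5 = (0 7 5 6 2 1 4)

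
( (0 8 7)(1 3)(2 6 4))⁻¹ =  (0 7 8)(1 3)(2 4 6)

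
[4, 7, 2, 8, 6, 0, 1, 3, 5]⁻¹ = [5, 6, 2, 7, 0, 8, 4, 1, 3]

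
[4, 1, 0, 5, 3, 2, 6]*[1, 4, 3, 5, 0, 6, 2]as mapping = [0→0, 1→4, 2→1, 3→6, 4→5, 5→3, 6→2]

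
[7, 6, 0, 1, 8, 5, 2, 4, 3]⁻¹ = [2, 3, 6, 8, 7, 5, 1, 0, 4]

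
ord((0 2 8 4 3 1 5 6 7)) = 9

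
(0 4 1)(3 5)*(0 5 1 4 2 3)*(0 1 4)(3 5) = (0 2 5 1 3 4)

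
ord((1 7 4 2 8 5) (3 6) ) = 6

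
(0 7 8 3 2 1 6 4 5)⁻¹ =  (0 5 4 6 1 2 3 8 7)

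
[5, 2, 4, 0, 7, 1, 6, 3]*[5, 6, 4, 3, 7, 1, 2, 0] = [1, 4, 7, 5, 0, 6, 2, 3]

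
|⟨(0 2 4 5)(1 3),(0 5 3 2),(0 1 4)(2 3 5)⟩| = 720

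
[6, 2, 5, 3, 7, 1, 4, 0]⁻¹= [7, 5, 1, 3, 6, 2, 0, 4]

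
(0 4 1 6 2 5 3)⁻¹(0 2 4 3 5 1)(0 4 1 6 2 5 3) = (0 3 6 4 5 1)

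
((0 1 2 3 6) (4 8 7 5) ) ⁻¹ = (0 6 3 2 1) (4 5 7 8) 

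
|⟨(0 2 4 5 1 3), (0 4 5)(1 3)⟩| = 720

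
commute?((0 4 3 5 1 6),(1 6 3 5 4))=no:(0 4 3 5 1 6)*(1 6 3 5 4)=(0 1 3 4 5 6),(1 6 3 5 4)*(0 4 3 5 1 6)=(0 4 6 5 3 1)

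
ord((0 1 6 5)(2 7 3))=12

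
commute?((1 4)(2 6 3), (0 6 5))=no:(1 4)(2 6 3)*(0 6 5)=(0 6 3 2 5)(1 4), (0 6 5)*(1 4)(2 6 3)=(0 3 2 6 5)(1 4)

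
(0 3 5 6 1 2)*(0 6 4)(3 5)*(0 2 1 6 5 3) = (0 3)(2 5 4)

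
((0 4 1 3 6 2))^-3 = (0 3)(1 2)(4 6)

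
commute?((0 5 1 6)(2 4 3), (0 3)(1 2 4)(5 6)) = no:(0 5 1 6)(2 4 3)*(0 3)(1 2 4)(5 6) = (0 6 3 4)(1 5 2), (0 3)(1 2 4)(5 6)*(0 5 1 6)(2 4 3) = (0 2 3 5)(1 4 6)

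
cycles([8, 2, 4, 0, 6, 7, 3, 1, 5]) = (0 8 5 7 1 2 4 6 3)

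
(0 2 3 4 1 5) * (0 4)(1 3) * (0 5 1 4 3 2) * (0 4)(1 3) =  (0 4 2)(1 3 5)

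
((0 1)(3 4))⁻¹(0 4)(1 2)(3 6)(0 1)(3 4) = (0 2)(1 3)(4 6)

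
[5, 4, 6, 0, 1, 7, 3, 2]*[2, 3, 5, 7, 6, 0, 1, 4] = [0, 6, 1, 2, 3, 4, 7, 5]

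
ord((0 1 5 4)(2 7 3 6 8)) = 20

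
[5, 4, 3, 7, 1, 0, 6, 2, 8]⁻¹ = [5, 4, 7, 2, 1, 0, 6, 3, 8]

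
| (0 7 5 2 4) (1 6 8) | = 15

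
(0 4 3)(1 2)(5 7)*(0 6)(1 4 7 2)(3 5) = (0 7 3 6)(2 4 5)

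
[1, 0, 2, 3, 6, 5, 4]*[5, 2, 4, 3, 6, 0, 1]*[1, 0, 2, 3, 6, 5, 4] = [2, 5, 6, 3, 0, 1, 4]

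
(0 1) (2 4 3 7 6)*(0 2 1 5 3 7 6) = (0 5 3 6 1 2 4 7) 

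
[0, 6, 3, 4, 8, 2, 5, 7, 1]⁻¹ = [0, 8, 5, 2, 3, 6, 1, 7, 4]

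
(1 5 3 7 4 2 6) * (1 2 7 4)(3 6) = (1 5 6 2 3 4 7)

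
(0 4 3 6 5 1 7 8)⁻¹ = (0 8 7 1 5 6 3 4)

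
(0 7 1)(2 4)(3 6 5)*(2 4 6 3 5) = (0 7 1)(2 6)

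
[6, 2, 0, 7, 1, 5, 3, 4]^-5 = [3, 0, 6, 4, 2, 5, 7, 1]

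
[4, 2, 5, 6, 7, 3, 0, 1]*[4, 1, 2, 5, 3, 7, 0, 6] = [3, 2, 7, 0, 6, 5, 4, 1]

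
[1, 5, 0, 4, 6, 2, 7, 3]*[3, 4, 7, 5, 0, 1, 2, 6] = [4, 1, 3, 0, 2, 7, 6, 5]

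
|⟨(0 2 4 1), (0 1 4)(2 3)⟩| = 120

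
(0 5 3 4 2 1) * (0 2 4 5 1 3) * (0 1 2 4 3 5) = (0 2 5 1 4 3)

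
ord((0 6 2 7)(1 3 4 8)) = 4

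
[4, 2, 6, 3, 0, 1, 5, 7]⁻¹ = [4, 5, 1, 3, 0, 6, 2, 7]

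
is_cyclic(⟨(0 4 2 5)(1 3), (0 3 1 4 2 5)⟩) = no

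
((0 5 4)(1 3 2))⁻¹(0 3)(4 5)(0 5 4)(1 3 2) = (0 4)(2 5)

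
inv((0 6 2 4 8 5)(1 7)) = (0 5 8 4 2 6)(1 7)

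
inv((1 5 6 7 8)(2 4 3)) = (1 8 7 6 5)(2 3 4)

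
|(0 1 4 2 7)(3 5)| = 10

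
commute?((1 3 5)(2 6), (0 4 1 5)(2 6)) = no:(1 3 5)(2 6) * (0 4 1 5)(2 6) = (0 4 1 3), (0 4 1 5)(2 6) * (1 3 5)(2 6) = (0 4 3 5)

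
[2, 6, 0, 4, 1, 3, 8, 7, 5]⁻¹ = [2, 4, 0, 5, 3, 8, 1, 7, 6]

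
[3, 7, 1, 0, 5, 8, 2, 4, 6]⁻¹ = [3, 2, 6, 0, 7, 4, 8, 1, 5]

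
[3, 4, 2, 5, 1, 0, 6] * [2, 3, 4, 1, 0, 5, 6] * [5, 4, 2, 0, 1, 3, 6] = [4, 5, 1, 3, 0, 2, 6]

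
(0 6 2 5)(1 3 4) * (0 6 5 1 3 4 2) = (0 5 6)(1 4 3 2)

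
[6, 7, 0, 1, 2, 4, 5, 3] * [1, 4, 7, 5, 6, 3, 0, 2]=[0, 2, 1, 4, 7, 6, 3, 5]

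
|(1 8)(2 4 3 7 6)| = 10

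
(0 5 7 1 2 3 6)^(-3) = (0 2 5 3 7 6 1)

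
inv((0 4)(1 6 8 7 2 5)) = (0 4)(1 5 2 7 8 6)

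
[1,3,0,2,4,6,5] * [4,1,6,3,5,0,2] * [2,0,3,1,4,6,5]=[0,1,4,5,6,3,2]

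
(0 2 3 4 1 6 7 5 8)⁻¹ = (0 8 5 7 6 1 4 3 2)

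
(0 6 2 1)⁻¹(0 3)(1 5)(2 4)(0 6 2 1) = (0 5)(1 4)(3 6)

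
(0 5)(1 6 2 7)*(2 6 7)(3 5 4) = (0 4 3 5)(1 7)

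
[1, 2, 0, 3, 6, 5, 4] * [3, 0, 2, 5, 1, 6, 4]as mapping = [0→0, 1→2, 2→3, 3→5, 4→4, 5→6, 6→1]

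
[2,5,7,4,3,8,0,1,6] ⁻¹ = [6,7,0,4,3,1,8,2,5] 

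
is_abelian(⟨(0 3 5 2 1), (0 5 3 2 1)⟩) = no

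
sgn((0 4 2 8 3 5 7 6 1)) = 1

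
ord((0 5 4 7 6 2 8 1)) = 8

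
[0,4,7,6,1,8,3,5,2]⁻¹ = [0,4,8,6,1,7,3,2,5]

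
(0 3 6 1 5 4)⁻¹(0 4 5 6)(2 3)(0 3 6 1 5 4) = (0 4 1 3)(2 6)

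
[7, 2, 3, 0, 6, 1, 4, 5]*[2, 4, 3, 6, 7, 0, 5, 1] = [1, 3, 6, 2, 5, 4, 7, 0]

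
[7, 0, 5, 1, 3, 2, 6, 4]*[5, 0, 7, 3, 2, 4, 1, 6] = [6, 5, 4, 0, 3, 7, 1, 2]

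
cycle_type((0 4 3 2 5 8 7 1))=8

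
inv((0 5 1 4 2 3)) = (0 3 2 4 1 5)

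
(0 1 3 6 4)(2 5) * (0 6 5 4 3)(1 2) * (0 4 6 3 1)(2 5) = (0 5)(1 4 3 2 6)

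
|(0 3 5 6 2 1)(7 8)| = 6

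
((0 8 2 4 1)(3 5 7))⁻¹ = (0 1 4 2 8)(3 7 5)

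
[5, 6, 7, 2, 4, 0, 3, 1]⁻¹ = [5, 7, 3, 6, 4, 0, 1, 2]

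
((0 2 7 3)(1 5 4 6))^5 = (0 2 7 3)(1 5 4 6)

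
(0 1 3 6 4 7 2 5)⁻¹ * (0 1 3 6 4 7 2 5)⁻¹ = (0 2 4 3)(1 5 7 6)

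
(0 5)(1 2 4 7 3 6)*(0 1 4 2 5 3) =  (0 3 6 4 7)(1 5)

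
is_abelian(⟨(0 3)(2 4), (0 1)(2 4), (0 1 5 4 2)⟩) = no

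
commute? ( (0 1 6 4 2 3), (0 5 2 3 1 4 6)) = no: (0 1 6 4 2 3)*(0 5 2 3 1 4 6) = (0 4 3 5 2 1), (0 5 2 3 1 4 6)*(0 1 6 4 2 3) = (0 5 3 6 1 2)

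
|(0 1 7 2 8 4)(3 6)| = 6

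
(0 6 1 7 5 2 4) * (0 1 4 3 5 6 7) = (0 7 6 4 1)(2 3 5)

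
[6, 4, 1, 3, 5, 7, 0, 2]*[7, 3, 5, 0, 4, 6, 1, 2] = [1, 4, 3, 0, 6, 2, 7, 5]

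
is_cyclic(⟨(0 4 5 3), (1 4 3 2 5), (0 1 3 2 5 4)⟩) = no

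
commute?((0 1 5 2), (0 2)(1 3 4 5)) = no:(0 1 5 2)*(0 2)(1 3 4 5) = (0 3 4 5), (0 2)(1 3 4 5)*(0 1 5 2) = (1 3 4 2)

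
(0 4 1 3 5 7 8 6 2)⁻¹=(0 2 6 8 7 5 3 1 4)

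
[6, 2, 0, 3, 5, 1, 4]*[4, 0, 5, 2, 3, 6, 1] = [1, 5, 4, 2, 6, 0, 3]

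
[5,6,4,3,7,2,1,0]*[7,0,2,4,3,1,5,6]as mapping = [0→1,1→5,2→3,3→4,4→6,5→2,6→0,7→7]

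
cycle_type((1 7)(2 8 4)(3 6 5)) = 2.3^2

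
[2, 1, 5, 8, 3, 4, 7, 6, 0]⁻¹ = [8, 1, 0, 4, 5, 2, 7, 6, 3]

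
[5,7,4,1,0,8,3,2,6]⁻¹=[4,3,7,6,2,0,8,1,5]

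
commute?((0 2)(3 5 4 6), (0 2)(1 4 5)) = no:(0 2)(3 5 4 6) * (0 2)(1 4 5) = (1 4 6 3), (0 2)(1 4 5) * (0 2)(3 5 4 6) = (1 6 3 5)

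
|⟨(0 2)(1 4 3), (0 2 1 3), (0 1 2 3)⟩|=120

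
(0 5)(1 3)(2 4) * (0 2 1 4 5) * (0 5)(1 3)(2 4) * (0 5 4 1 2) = (0 4 3)(1 2 5)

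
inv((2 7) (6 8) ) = (2 7) (6 8) 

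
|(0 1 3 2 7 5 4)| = 7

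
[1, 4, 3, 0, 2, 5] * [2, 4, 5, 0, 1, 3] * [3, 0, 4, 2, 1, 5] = [1, 0, 3, 4, 5, 2]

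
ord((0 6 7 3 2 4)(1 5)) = 6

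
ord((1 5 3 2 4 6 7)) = 7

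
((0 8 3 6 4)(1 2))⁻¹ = (0 4 6 3 8)(1 2)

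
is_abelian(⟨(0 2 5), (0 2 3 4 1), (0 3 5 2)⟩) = no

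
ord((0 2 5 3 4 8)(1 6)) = 6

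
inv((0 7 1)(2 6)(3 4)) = (0 1 7)(2 6)(3 4)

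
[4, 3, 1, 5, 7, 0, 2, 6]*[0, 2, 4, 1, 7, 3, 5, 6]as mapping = [0→7, 1→1, 2→2, 3→3, 4→6, 5→0, 6→4, 7→5]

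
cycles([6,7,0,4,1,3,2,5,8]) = (0 6 2)(1 7 5 3 4)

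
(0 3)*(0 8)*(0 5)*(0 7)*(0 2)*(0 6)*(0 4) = (0 3 8 5 7 2 6 4)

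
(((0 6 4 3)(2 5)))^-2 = (0 4)(3 6)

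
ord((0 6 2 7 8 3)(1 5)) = 6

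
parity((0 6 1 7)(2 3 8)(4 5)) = even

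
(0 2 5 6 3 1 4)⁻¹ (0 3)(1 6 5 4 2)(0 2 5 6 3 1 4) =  (0 5 4 3 6)(1 2)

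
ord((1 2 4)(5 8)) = 6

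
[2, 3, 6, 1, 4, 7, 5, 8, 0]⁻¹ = [8, 3, 0, 1, 4, 6, 2, 5, 7]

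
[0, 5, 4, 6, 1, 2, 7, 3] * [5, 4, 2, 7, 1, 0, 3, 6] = [5, 0, 1, 3, 4, 2, 6, 7]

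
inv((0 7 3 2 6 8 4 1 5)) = (0 5 1 4 8 6 2 3 7)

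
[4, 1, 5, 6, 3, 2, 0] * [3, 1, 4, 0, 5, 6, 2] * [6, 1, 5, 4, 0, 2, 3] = [2, 1, 3, 5, 6, 0, 4]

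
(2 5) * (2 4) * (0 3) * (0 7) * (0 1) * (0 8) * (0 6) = (0 3 7 1 8 6)(2 5 4)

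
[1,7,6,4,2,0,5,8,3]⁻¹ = [5,0,4,8,3,6,2,1,7]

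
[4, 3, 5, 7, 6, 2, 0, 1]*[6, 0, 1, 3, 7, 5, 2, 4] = [7, 3, 5, 4, 2, 1, 6, 0]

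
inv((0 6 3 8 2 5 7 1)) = (0 1 7 5 2 8 3 6)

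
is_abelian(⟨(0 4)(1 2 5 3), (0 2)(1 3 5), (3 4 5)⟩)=no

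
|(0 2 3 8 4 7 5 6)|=8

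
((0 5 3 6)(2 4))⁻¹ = (0 6 3 5)(2 4)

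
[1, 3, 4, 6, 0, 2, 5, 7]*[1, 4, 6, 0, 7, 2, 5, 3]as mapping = [0→4, 1→0, 2→7, 3→5, 4→1, 5→6, 6→2, 7→3]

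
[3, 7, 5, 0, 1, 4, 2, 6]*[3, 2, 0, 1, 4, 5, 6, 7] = [1, 7, 5, 3, 2, 4, 0, 6]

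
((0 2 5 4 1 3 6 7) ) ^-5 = (0 4 6 2 1 7 5 3) 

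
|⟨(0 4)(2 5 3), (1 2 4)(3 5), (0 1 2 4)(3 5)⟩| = 720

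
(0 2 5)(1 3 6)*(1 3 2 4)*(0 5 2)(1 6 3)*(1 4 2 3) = (0 2 3 1)(4 6)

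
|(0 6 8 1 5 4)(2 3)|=6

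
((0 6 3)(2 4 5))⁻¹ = (0 3 6)(2 5 4)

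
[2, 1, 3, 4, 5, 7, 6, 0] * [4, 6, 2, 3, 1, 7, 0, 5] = [2, 6, 3, 1, 7, 5, 0, 4]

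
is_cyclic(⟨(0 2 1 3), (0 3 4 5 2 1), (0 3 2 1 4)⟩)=no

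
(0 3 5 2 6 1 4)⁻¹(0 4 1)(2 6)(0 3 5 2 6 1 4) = (0 4 3)(1 6)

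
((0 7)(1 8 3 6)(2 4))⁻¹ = (0 7)(1 6 3 8)(2 4)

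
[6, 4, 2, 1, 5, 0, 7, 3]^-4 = [3, 0, 2, 5, 6, 7, 1, 4]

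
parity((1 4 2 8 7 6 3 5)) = odd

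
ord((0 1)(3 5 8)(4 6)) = 6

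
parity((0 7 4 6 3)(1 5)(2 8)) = even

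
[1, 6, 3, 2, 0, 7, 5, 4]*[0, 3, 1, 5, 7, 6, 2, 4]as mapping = [0→3, 1→2, 2→5, 3→1, 4→0, 5→4, 6→6, 7→7]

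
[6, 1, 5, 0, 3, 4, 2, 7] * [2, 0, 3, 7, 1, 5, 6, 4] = [6, 0, 5, 2, 7, 1, 3, 4]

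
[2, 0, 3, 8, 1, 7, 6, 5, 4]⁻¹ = [1, 4, 0, 2, 8, 7, 6, 5, 3]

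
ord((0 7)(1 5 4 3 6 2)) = 6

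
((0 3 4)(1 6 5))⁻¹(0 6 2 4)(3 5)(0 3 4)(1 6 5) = (0 3 5 2)(1 4)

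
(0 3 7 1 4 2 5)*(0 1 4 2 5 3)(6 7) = (1 2 3 6 7 4 5)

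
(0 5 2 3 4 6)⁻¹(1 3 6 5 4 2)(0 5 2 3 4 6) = (0 2 6 3 1 4)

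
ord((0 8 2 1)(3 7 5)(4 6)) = 12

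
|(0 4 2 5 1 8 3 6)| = 8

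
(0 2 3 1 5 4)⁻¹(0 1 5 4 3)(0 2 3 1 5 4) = (0 1 2 5 4)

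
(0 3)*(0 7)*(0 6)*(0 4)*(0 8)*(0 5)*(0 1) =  (0 3 7 6 4 8 5 1)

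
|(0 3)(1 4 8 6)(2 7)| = 4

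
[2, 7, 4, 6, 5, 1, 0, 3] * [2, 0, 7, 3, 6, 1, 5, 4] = [7, 4, 6, 5, 1, 0, 2, 3]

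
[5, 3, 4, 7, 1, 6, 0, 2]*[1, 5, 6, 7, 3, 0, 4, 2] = [0, 7, 3, 2, 5, 4, 1, 6]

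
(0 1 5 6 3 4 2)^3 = (0 6 2 5 4 1 3)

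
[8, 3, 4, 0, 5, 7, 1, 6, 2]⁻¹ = [3, 6, 8, 1, 2, 4, 7, 5, 0]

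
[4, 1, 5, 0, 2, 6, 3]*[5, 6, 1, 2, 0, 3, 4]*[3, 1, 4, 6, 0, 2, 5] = [3, 5, 6, 2, 1, 0, 4]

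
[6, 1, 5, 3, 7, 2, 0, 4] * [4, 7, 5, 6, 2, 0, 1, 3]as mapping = [0→1, 1→7, 2→0, 3→6, 4→3, 5→5, 6→4, 7→2]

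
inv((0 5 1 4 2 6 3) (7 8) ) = (0 3 6 2 4 1 5) (7 8) 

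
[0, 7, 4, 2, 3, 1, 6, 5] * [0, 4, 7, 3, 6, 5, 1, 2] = [0, 2, 6, 7, 3, 4, 1, 5]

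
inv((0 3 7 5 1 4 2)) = (0 2 4 1 5 7 3)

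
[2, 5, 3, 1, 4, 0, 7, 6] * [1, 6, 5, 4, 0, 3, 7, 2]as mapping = [0→5, 1→3, 2→4, 3→6, 4→0, 5→1, 6→2, 7→7]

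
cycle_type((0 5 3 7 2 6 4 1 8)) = 9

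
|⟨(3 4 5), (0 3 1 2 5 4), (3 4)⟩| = 720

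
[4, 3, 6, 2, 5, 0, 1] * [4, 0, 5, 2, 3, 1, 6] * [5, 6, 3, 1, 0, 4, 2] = [1, 3, 2, 4, 6, 0, 5]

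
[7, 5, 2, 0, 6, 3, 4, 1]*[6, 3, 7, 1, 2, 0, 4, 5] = [5, 0, 7, 6, 4, 1, 2, 3]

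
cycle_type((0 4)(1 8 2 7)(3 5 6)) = 2.3.4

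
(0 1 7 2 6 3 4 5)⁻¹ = (0 5 4 3 6 2 7 1)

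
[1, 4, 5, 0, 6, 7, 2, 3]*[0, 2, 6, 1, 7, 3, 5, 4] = [2, 7, 3, 0, 5, 4, 6, 1]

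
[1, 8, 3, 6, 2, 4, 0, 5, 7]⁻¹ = [6, 0, 4, 2, 5, 7, 3, 8, 1]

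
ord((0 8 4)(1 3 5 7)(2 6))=12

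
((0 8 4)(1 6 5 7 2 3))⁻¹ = (0 4 8)(1 3 2 7 5 6)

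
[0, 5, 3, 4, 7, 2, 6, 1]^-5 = [0, 5, 3, 4, 7, 2, 6, 1]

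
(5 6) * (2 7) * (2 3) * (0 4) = (0 4)(2 7 3)(5 6)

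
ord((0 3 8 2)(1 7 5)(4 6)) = 12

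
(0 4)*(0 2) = (0 4 2)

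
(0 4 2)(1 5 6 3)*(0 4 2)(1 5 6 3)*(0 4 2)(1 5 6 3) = (1 3 6 5)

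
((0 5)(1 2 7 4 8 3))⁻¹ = (0 5)(1 3 8 4 7 2)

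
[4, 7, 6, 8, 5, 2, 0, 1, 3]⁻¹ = [6, 7, 5, 8, 0, 4, 2, 1, 3]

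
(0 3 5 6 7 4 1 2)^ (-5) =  (0 6 1 3 7 2 5 4)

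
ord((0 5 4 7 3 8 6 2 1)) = 9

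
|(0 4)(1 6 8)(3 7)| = 6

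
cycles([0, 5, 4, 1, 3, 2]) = (1 5 2 4 3)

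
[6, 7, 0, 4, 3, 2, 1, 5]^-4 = [1, 5, 6, 3, 4, 0, 7, 2]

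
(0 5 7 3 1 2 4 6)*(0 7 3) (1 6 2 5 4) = (0 4 2 1 5 3 6 7) 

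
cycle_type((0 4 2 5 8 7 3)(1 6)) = 2.7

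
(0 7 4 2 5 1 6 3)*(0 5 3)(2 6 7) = (0 2 3 5 1 7 4 6)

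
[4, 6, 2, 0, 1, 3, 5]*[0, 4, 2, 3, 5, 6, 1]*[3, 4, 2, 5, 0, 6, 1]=[6, 4, 2, 3, 0, 5, 1]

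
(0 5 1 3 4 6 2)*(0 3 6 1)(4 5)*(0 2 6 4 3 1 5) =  (0 3)(1 4 5 2)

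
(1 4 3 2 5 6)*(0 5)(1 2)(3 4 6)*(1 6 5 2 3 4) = (0 2)(1 5 4)(3 6)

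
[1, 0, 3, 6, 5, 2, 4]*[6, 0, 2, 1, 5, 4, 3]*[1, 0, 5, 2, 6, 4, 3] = [1, 3, 0, 2, 6, 5, 4]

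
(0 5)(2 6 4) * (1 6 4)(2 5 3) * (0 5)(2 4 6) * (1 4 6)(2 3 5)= (0 5 2 1 3 6 4)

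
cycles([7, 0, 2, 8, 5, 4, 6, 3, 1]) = (0 7 3 8 1)(4 5)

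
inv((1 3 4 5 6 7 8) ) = (1 8 7 6 5 4 3) 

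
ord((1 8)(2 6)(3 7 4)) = 6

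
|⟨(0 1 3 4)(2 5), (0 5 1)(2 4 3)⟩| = 24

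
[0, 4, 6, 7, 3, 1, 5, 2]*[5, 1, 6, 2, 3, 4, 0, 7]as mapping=[0→5, 1→3, 2→0, 3→7, 4→2, 5→1, 6→4, 7→6]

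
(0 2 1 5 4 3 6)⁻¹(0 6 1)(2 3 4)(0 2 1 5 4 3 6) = (0 5 2)(1 6 3)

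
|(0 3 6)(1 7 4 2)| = 12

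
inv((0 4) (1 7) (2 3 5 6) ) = (0 4) (1 7) (2 6 5 3) 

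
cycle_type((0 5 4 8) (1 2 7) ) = 3.4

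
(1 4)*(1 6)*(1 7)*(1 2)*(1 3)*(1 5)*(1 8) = (1 4 6 7 2 3 5 8)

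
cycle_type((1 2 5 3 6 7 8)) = 7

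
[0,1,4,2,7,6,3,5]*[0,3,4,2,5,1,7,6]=[0,3,5,4,6,7,2,1]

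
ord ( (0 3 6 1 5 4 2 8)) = 8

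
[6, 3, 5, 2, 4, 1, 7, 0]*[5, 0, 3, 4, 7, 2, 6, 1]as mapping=[0→6, 1→4, 2→2, 3→3, 4→7, 5→0, 6→1, 7→5]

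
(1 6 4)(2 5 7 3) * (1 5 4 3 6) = (2 4 5 7 6 3)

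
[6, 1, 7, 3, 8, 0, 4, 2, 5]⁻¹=[5, 1, 7, 3, 6, 8, 0, 2, 4]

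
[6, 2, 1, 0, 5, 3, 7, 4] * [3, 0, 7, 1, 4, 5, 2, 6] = [2, 7, 0, 3, 5, 1, 6, 4]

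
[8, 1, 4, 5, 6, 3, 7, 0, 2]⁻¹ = [7, 1, 8, 5, 2, 3, 4, 6, 0]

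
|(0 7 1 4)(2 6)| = 4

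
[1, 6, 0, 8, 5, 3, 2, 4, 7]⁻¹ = [2, 0, 6, 5, 7, 4, 1, 8, 3]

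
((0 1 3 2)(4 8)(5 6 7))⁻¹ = (0 2 3 1)(4 8)(5 7 6)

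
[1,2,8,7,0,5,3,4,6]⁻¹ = [4,0,1,6,7,5,8,3,2]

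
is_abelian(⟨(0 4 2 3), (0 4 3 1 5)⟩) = no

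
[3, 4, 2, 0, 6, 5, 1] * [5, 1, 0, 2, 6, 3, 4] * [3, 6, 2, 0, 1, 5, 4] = [2, 4, 3, 5, 1, 0, 6]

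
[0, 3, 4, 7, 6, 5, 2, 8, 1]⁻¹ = [0, 8, 6, 1, 2, 5, 4, 3, 7]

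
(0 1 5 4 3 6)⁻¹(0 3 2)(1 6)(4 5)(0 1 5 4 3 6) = (0 5)(1 6 2)(3 4)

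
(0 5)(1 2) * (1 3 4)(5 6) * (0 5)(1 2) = (0 6)(2 3 4)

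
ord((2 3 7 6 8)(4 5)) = 10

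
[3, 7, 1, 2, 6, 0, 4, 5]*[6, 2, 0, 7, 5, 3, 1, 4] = [7, 4, 2, 0, 1, 6, 5, 3]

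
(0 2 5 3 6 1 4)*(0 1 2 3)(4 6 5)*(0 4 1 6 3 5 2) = (0 5 4 6)(1 3 2)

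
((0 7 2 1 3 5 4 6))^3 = (0 1 4 7 3 6 2 5)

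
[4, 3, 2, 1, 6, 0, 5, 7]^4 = [0, 1, 2, 3, 4, 5, 6, 7]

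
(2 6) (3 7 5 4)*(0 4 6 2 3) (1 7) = (0 4) (1 7 5 6 3) 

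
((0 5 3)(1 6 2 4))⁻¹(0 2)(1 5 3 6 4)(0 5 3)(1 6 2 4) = (0 2 1 6 3)(4 5)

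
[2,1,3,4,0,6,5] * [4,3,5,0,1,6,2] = [5,3,0,1,4,2,6]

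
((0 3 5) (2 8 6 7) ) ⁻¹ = (0 5 3) (2 7 6 8) 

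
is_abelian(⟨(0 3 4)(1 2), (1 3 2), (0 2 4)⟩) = no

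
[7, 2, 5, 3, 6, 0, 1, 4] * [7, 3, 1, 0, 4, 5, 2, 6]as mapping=[0→6, 1→1, 2→5, 3→0, 4→2, 5→7, 6→3, 7→4]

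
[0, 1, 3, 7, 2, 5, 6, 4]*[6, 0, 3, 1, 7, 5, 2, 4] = [6, 0, 1, 4, 3, 5, 2, 7]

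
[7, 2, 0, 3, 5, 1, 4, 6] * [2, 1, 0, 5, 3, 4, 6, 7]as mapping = [0→7, 1→0, 2→2, 3→5, 4→4, 5→1, 6→3, 7→6]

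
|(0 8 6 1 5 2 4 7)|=8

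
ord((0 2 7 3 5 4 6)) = 7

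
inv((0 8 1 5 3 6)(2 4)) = (0 6 3 5 1 8)(2 4)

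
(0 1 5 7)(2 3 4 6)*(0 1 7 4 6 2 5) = (0 7 1)(2 3 6 5 4)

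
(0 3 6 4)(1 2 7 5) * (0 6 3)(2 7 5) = (1 7 2 5)(4 6)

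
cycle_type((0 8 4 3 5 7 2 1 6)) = 9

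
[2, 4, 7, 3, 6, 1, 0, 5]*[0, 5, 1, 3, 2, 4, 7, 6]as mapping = [0→1, 1→2, 2→6, 3→3, 4→7, 5→5, 6→0, 7→4]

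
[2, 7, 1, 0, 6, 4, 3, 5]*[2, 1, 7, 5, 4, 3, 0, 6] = [7, 6, 1, 2, 0, 4, 5, 3]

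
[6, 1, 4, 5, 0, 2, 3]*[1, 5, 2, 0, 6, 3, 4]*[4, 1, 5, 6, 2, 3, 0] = [2, 3, 0, 6, 1, 5, 4]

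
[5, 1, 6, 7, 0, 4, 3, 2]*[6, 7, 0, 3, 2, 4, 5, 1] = [4, 7, 5, 1, 6, 2, 3, 0]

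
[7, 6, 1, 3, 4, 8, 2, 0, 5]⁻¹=[7, 2, 6, 3, 4, 8, 1, 0, 5]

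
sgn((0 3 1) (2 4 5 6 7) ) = 1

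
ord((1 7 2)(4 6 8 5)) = 12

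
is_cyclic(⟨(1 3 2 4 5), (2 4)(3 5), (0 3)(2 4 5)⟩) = no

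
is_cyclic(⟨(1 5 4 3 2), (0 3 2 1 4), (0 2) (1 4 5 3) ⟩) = no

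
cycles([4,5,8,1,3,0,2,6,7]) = (0 4 3 1 5)(2 8 7 6)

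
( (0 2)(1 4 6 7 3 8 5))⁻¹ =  (0 2)(1 5 8 3 7 6 4)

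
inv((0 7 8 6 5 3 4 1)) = (0 1 4 3 5 6 8 7)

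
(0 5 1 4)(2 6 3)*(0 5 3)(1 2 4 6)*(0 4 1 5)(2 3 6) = (0 6 4)(1 2 5 3)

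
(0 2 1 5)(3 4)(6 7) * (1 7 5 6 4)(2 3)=(0 3 1 6 5)(2 7 4)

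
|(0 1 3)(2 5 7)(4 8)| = 6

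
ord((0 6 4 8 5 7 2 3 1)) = 9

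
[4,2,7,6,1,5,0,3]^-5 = [1,7,3,0,2,5,4,6]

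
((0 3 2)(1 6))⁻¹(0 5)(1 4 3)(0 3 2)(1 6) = (2 6 4)(3 5)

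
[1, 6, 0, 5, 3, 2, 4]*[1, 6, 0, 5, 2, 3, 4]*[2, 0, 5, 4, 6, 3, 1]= [1, 6, 0, 4, 3, 2, 5]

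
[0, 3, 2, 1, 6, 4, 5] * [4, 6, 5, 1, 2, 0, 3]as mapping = [0→4, 1→1, 2→5, 3→6, 4→3, 5→2, 6→0]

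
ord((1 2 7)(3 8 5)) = 3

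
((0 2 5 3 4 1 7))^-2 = (0 1 3 2 7 4 5)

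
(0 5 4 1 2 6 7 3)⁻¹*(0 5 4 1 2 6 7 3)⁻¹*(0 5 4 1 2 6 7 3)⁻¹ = (0 6 4 3 2 5 7 1)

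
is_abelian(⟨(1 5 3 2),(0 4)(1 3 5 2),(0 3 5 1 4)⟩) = no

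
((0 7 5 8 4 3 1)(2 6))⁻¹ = (0 1 3 4 8 5 7)(2 6)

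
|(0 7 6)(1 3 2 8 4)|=15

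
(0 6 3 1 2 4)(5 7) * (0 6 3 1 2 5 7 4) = (0 3 2)(1 5 4 6)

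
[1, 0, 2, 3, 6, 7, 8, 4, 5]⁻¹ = [1, 0, 2, 3, 7, 8, 4, 5, 6]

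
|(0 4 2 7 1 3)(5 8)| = 6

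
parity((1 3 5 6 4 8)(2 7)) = even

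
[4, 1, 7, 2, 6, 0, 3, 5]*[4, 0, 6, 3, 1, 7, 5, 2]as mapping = [0→1, 1→0, 2→2, 3→6, 4→5, 5→4, 6→3, 7→7]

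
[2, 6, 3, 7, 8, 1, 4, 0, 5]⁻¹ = [7, 5, 0, 2, 6, 8, 1, 3, 4]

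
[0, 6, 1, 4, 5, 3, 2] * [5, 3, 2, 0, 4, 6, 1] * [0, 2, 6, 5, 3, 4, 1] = [4, 2, 5, 3, 1, 0, 6]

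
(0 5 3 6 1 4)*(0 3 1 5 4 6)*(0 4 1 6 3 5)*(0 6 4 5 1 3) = (0 3 5 4 1)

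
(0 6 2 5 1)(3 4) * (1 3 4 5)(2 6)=(0 2 1)(3 5)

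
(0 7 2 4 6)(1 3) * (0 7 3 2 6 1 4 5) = (0 3 4 1 2 5)(6 7)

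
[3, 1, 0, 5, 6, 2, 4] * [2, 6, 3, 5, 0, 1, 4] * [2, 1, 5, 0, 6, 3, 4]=[3, 4, 5, 1, 6, 0, 2]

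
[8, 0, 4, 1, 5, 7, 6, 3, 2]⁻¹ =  [1, 3, 8, 7, 2, 4, 6, 5, 0]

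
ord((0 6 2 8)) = 4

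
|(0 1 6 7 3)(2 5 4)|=15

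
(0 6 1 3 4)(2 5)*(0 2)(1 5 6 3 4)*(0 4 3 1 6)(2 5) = (0 1 3 6 2)(4 5)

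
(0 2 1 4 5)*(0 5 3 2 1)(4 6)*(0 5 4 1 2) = (0 2 5 4 3)(1 6)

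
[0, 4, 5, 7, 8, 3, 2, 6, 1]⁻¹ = [0, 8, 6, 5, 1, 2, 7, 3, 4]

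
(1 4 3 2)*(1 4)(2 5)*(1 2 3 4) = (1 2)(3 5)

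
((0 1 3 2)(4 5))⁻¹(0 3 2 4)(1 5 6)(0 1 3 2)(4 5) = (0 5 1 2)(3 4 6)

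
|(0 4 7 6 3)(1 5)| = 10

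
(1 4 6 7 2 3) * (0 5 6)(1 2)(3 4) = (0 5 6 7 1 3 2 4)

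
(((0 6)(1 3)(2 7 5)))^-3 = (0 6)(1 3)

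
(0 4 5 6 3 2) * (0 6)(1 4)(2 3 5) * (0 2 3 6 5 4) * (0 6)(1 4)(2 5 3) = (0 4 2 3)(1 6)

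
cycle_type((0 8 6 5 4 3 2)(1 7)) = 2.7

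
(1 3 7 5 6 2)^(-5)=(1 3 7 5 6 2)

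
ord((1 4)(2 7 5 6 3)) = 10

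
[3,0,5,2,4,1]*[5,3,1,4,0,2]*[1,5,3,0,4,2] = [4,2,3,5,1,0]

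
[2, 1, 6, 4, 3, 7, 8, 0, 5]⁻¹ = [7, 1, 0, 4, 3, 8, 2, 5, 6]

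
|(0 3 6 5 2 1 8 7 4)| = 9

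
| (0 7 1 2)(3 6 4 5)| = 4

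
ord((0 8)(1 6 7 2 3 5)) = 6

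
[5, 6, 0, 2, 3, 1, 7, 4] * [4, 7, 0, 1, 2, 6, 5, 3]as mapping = [0→6, 1→5, 2→4, 3→0, 4→1, 5→7, 6→3, 7→2]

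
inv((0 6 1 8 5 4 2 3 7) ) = (0 7 3 2 4 5 8 1 6) 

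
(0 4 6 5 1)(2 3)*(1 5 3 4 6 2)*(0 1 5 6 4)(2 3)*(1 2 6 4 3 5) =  (0 3 1 2)(4 5)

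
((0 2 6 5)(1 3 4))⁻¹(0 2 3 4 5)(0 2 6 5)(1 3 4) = (0 2 6 4 1)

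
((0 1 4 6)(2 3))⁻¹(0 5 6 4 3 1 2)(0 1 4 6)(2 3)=(0 6 2 4 3 1 5)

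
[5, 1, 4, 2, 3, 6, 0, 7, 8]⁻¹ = [6, 1, 3, 4, 2, 0, 5, 7, 8]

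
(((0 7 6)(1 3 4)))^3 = ()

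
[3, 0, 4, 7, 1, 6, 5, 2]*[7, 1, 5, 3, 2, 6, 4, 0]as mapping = [0→3, 1→7, 2→2, 3→0, 4→1, 5→4, 6→6, 7→5]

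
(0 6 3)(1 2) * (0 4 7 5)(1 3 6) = (0 1 2 3 4 7 5)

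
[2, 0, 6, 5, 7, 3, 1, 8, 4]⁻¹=[1, 6, 0, 5, 8, 3, 2, 4, 7]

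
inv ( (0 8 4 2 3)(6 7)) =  (0 3 2 4 8)(6 7)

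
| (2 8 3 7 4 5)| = 6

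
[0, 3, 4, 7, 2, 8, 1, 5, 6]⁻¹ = [0, 6, 4, 1, 2, 7, 8, 3, 5]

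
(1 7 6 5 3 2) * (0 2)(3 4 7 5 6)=(0 2 1 5 4 7 3)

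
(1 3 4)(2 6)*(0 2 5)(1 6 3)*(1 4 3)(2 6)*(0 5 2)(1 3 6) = (0 1 4)(2 3 6)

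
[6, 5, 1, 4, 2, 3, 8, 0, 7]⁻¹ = [7, 2, 4, 5, 3, 1, 0, 8, 6]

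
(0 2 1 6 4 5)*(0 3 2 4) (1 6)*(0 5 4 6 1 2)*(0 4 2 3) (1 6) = (0 1 3 4 2 6 5) 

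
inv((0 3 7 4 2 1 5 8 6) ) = (0 6 8 5 1 2 4 7 3) 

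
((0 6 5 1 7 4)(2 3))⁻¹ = (0 4 7 1 5 6)(2 3)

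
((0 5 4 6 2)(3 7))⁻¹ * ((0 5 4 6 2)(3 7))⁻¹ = (0 6 5 2 4)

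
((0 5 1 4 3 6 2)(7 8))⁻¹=(0 2 6 3 4 1 5)(7 8)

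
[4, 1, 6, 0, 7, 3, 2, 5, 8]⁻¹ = [3, 1, 6, 5, 0, 7, 2, 4, 8]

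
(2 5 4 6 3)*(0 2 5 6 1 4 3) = (0 2 6)(1 4)(3 5)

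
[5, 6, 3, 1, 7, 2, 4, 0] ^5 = [6, 5, 7, 0, 3, 4, 2, 1] 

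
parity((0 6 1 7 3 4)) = odd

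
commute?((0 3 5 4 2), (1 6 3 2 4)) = no:(0 3 5 4 2)*(1 6 3 2 4) = (0 2)(1 6 3 5), (1 6 3 2 4)*(0 3 5 4 2) = (0 3)(1 6 5 4)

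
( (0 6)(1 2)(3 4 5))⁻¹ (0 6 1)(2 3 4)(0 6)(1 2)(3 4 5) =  (0 2 6)(1 4 5)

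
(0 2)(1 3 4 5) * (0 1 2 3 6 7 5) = (0 3 4)(1 6 7 5 2)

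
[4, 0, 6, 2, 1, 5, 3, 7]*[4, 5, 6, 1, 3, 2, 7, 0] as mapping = [0→3, 1→4, 2→7, 3→6, 4→5, 5→2, 6→1, 7→0] 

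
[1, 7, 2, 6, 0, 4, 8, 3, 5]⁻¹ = [4, 0, 2, 7, 5, 8, 3, 1, 6]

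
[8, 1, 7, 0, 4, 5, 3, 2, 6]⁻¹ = [3, 1, 7, 6, 4, 5, 8, 2, 0]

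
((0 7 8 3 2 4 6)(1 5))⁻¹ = (0 6 4 2 3 8 7)(1 5)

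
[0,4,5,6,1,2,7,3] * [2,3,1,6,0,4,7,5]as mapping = [0→2,1→0,2→4,3→7,4→3,5→1,6→5,7→6]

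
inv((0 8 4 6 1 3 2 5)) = (0 5 2 3 1 6 4 8)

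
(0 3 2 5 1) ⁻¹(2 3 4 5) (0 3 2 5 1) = (1 5 2 4) 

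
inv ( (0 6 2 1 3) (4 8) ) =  (0 3 1 2 6) (4 8) 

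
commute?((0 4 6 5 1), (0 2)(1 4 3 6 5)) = no:(0 4 6 5 1)*(0 2)(1 4 3 6 5) = (0 3 6 1 2)(4 5), (0 2)(1 4 3 6 5)*(0 4 6 5 1) = (0 2 4 3 5)(1 6)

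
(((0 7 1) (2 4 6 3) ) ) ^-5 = (0 7 1) (2 3 6 4) 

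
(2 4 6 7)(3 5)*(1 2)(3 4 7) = (1 2 7)(3 5 4 6)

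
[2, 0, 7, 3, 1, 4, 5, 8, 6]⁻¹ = [1, 4, 0, 3, 5, 6, 8, 2, 7]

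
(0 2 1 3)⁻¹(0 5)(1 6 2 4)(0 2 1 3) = (1 4 3 6)(2 5)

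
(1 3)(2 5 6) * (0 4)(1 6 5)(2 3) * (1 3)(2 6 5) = (0 4)(1 6)(2 3 5)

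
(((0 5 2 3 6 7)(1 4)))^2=(0 2 6)(3 7 5)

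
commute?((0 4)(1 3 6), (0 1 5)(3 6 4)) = no:(0 4)(1 3 6)*(0 1 5)(3 6 4) = (0 3 4 1 6 5), (0 1 5)(3 6 4)*(0 4)(1 3 6) = (0 3 1 5 4 6)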